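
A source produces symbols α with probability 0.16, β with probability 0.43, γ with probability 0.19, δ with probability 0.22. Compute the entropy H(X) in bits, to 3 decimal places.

1.882 bits

H = −Σ pᵢ log₂ pᵢ.
−0.16·log₂(0.16) = 0.4230
−0.43·log₂(0.43) = 0.5236
−0.19·log₂(0.19) = 0.4552
−0.22·log₂(0.22) = 0.4806
Sum ≈ 1.8824 → 1.882 bits.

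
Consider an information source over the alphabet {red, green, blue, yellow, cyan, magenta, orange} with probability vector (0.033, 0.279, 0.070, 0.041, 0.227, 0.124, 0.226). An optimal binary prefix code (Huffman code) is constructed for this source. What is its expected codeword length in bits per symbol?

Repeatedly combine the two least-probable nodes; the expected code length is the sum of the merged weights.
merge 33/1000 + 41/1000 → 37/500
merge 7/100 + 37/500 → 18/125
merge 31/250 + 18/125 → 67/250
merge 113/500 + 227/1000 → 453/1000
merge 67/250 + 279/1000 → 547/1000
merge 453/1000 + 547/1000 → 1
L = 37/500 + 18/125 + 67/250 + 453/1000 + 547/1000 + 1 = 1243/500 = 2.486 bits/symbol.

2.486 bits/symbol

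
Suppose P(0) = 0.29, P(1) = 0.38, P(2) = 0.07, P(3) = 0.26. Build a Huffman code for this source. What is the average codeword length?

Repeatedly combine the two least-probable nodes; the expected code length is the sum of the merged weights.
merge 7/100 + 13/50 → 33/100
merge 29/100 + 33/100 → 31/50
merge 19/50 + 31/50 → 1
L = 33/100 + 31/50 + 1 = 39/20 = 1.95 bits/symbol.

1.95 bits/symbol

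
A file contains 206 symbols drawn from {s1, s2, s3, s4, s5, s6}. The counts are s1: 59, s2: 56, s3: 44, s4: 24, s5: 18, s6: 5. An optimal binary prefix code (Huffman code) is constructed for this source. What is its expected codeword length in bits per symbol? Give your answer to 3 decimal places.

Probabilities are the counts divided by 206.
Repeatedly combine the two least-probable nodes; the expected code length is the sum of the merged weights.
merge 5/206 + 9/103 → 23/206
merge 23/206 + 12/103 → 47/206
merge 22/103 + 47/206 → 91/206
merge 28/103 + 59/206 → 115/206
merge 91/206 + 115/206 → 1
L = 23/206 + 47/206 + 91/206 + 115/206 + 1 = 241/103 ≈ 2.340 bits/symbol.

2.340 bits/symbol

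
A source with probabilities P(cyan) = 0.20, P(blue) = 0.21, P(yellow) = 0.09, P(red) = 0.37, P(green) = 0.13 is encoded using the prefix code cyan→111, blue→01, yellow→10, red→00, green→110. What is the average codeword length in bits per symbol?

2.33 bits/symbol

L̄ = Σ pᵢ·ℓᵢ = 0.20·3 + 0.21·2 + 0.09·2 + 0.37·2 + 0.13·3 = 2.33 bits/symbol.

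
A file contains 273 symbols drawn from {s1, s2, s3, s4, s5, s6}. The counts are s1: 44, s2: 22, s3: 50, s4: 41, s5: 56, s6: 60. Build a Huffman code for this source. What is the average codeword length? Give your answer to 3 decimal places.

Probabilities are the counts divided by 273.
Repeatedly combine the two least-probable nodes; the expected code length is the sum of the merged weights.
merge 22/273 + 41/273 → 3/13
merge 44/273 + 50/273 → 94/273
merge 8/39 + 20/91 → 116/273
merge 3/13 + 94/273 → 157/273
merge 116/273 + 157/273 → 1
L = 3/13 + 94/273 + 116/273 + 157/273 + 1 = 703/273 ≈ 2.575 bits/symbol.

2.575 bits/symbol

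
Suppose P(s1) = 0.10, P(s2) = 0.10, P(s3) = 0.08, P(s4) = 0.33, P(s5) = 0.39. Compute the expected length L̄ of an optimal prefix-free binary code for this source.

Repeatedly combine the two least-probable nodes; the expected code length is the sum of the merged weights.
merge 2/25 + 1/10 → 9/50
merge 1/10 + 9/50 → 7/25
merge 7/25 + 33/100 → 61/100
merge 39/100 + 61/100 → 1
L = 9/50 + 7/25 + 61/100 + 1 = 207/100 = 2.07 bits/symbol.

2.07 bits/symbol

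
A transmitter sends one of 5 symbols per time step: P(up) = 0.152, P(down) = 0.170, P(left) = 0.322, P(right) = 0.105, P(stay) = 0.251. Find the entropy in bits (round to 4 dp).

2.2161 bits

H = −Σ pᵢ log₂ pᵢ.
−0.152·log₂(0.152) = 0.4131
−0.170·log₂(0.170) = 0.4346
−0.322·log₂(0.322) = 0.5264
−0.105·log₂(0.105) = 0.3414
−0.251·log₂(0.251) = 0.5006
Sum ≈ 2.2161 → 2.2161 bits.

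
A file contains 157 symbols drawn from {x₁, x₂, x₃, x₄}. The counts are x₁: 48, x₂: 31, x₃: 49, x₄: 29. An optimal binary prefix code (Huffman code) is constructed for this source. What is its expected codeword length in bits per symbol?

2 bits/symbol

Probabilities are the counts divided by 157.
Repeatedly combine the two least-probable nodes; the expected code length is the sum of the merged weights.
merge 29/157 + 31/157 → 60/157
merge 48/157 + 49/157 → 97/157
merge 60/157 + 97/157 → 1
L = 60/157 + 97/157 + 1 = 2 bits/symbol.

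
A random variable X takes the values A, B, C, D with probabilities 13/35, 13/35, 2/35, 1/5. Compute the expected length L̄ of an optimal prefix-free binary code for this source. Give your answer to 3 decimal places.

Repeatedly combine the two least-probable nodes; the expected code length is the sum of the merged weights.
merge 2/35 + 1/5 → 9/35
merge 9/35 + 13/35 → 22/35
merge 13/35 + 22/35 → 1
L = 9/35 + 22/35 + 1 = 66/35 ≈ 1.886 bits/symbol.

1.886 bits/symbol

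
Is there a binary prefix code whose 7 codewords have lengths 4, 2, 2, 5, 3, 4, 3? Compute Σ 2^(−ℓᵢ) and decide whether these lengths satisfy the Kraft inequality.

With common denominator 2^5 = 32: Σ 2^(−ℓᵢ) = 2/32 + 8/32 + 8/32 + 1/32 + 4/32 + 2/32 + 4/32 = 29/32 = 0.90625.
Kraft's inequality requires Σ ≤ 1; here Σ = 0.90625 ≤ 1, so such a prefix code exists.

0.90625; yes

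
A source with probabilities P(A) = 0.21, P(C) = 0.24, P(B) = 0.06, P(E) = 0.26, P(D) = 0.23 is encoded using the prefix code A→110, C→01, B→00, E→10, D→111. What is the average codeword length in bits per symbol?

L̄ = Σ pᵢ·ℓᵢ = 0.21·3 + 0.24·2 + 0.06·2 + 0.26·2 + 0.23·3 = 2.44 bits/symbol.

2.44 bits/symbol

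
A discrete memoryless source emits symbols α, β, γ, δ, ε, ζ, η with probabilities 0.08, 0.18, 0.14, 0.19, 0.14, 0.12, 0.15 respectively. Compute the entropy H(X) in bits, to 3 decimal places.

H = −Σ pᵢ log₂ pᵢ.
−0.08·log₂(0.08) = 0.2915
−0.18·log₂(0.18) = 0.4453
−0.14·log₂(0.14) = 0.3971
−0.19·log₂(0.19) = 0.4552
−0.14·log₂(0.14) = 0.3971
−0.12·log₂(0.12) = 0.3671
−0.15·log₂(0.15) = 0.4105
Sum ≈ 2.7639 → 2.764 bits.

2.764 bits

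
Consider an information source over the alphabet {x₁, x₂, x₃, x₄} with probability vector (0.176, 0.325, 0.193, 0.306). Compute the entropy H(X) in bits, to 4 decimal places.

1.9489 bits

H = −Σ pᵢ log₂ pᵢ.
−0.176·log₂(0.176) = 0.4411
−0.325·log₂(0.325) = 0.5270
−0.193·log₂(0.193) = 0.4581
−0.306·log₂(0.306) = 0.5228
Sum ≈ 1.9489 → 1.9489 bits.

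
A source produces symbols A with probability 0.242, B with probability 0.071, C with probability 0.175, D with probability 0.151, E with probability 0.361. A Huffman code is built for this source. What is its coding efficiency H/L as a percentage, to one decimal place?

Entropy H = −Σ p log₂ p ≈ 2.1488 bits.
Huffman merges: 71/1000+151/1000→111/500; 7/40+111/500→397/1000; 121/500+361/1000→603/1000; 397/1000+603/1000→1. L = 1111/500 ≈ 2.2220.
Efficiency = H/L = 2.1488/2.2220 = 96.7%.

96.7%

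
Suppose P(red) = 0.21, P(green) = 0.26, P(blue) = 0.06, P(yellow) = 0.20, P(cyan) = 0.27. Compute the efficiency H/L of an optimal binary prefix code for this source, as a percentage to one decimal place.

Entropy H = −Σ p log₂ p ≈ 2.1961 bits.
Huffman merges: 3/50+1/5→13/50; 21/100+13/50→47/100; 13/50+27/100→53/100; 47/100+53/100→1. L = 113/50 ≈ 2.2600.
Efficiency = H/L = 2.1961/2.2600 = 97.2%.

97.2%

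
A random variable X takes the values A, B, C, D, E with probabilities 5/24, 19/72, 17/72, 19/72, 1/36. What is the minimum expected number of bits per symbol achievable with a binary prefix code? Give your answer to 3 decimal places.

2.236 bits/symbol

Repeatedly combine the two least-probable nodes; the expected code length is the sum of the merged weights.
merge 1/36 + 5/24 → 17/72
merge 17/72 + 17/72 → 17/36
merge 19/72 + 19/72 → 19/36
merge 17/36 + 19/36 → 1
L = 17/72 + 17/36 + 19/36 + 1 = 161/72 ≈ 2.236 bits/symbol.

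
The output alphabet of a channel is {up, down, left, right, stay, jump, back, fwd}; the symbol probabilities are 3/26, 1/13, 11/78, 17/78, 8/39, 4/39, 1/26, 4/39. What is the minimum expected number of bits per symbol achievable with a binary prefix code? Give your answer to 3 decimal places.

2.897 bits/symbol

Repeatedly combine the two least-probable nodes; the expected code length is the sum of the merged weights.
merge 1/26 + 1/13 → 3/26
merge 4/39 + 4/39 → 8/39
merge 3/26 + 3/26 → 3/13
merge 11/78 + 8/39 → 9/26
merge 8/39 + 17/78 → 11/26
merge 3/13 + 9/26 → 15/26
merge 11/26 + 15/26 → 1
L = 3/26 + 8/39 + 3/13 + 9/26 + 11/26 + 15/26 + 1 = 113/39 ≈ 2.897 bits/symbol.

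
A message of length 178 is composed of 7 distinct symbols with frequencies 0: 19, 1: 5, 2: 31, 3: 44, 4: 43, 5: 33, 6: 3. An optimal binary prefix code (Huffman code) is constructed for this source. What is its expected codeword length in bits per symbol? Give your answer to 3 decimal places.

Probabilities are the counts divided by 178.
Repeatedly combine the two least-probable nodes; the expected code length is the sum of the merged weights.
merge 3/178 + 5/178 → 4/89
merge 4/89 + 19/178 → 27/178
merge 27/178 + 31/178 → 29/89
merge 33/178 + 43/178 → 38/89
merge 22/89 + 29/89 → 51/89
merge 38/89 + 51/89 → 1
L = 4/89 + 27/178 + 29/89 + 38/89 + 51/89 + 1 = 449/178 ≈ 2.522 bits/symbol.

2.522 bits/symbol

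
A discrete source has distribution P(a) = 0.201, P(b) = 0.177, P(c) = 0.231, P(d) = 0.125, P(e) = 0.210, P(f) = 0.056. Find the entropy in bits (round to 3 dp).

H = −Σ pᵢ log₂ pᵢ.
−0.201·log₂(0.201) = 0.4653
−0.177·log₂(0.177) = 0.4422
−0.231·log₂(0.231) = 0.4883
−0.125·log₂(0.125) = 0.3750
−0.210·log₂(0.210) = 0.4728
−0.056·log₂(0.056) = 0.2329
Sum ≈ 2.4765 → 2.476 bits.

2.476 bits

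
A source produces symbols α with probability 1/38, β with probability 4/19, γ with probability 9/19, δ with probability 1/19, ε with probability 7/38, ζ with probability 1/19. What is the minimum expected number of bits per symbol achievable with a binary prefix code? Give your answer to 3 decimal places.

Repeatedly combine the two least-probable nodes; the expected code length is the sum of the merged weights.
merge 1/38 + 1/19 → 3/38
merge 1/19 + 3/38 → 5/38
merge 5/38 + 7/38 → 6/19
merge 4/19 + 6/19 → 10/19
merge 9/19 + 10/19 → 1
L = 3/38 + 5/38 + 6/19 + 10/19 + 1 = 39/19 ≈ 2.053 bits/symbol.

2.053 bits/symbol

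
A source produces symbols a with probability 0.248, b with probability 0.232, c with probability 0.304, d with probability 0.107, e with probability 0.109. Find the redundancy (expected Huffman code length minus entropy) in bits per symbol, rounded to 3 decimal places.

Entropy H = −Σ p log₂ p ≈ 2.2037 bits.
Huffman merges: 107/1000+109/1000→27/125; 27/125+29/125→56/125; 31/125+38/125→69/125; 56/125+69/125→1. L = 277/125 ≈ 2.2160.
L − H = 2.2160 − 2.2037 = 0.012 bits.

0.012 bits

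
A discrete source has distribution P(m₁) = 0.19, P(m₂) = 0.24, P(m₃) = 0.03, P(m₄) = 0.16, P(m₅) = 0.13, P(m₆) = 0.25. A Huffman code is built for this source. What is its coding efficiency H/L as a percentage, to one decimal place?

97.0%

Entropy H = −Σ p log₂ p ≈ 2.4068 bits.
Huffman merges: 3/100+13/100→4/25; 4/25+4/25→8/25; 19/100+6/25→43/100; 1/4+8/25→57/100; 43/100+57/100→1. L = 62/25 ≈ 2.4800.
Efficiency = H/L = 2.4068/2.4800 = 97.0%.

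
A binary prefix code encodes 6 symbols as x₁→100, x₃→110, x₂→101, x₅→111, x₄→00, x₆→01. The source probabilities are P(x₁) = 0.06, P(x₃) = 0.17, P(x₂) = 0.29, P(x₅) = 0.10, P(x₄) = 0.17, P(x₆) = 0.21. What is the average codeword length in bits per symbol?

L̄ = Σ pᵢ·ℓᵢ = 0.06·3 + 0.17·3 + 0.29·3 + 0.10·3 + 0.17·2 + 0.21·2 = 2.62 bits/symbol.

2.62 bits/symbol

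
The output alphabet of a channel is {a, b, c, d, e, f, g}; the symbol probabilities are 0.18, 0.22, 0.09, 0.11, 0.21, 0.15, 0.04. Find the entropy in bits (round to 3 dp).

2.658 bits

H = −Σ pᵢ log₂ pᵢ.
−0.18·log₂(0.18) = 0.4453
−0.22·log₂(0.22) = 0.4806
−0.09·log₂(0.09) = 0.3127
−0.11·log₂(0.11) = 0.3503
−0.21·log₂(0.21) = 0.4728
−0.15·log₂(0.15) = 0.4105
−0.04·log₂(0.04) = 0.1858
Sum ≈ 2.6579 → 2.658 bits.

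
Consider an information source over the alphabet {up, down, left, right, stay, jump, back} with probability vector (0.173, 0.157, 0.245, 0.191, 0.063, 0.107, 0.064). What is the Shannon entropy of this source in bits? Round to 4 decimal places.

H = −Σ pᵢ log₂ pᵢ.
−0.173·log₂(0.173) = 0.4379
−0.157·log₂(0.157) = 0.4194
−0.245·log₂(0.245) = 0.4971
−0.191·log₂(0.191) = 0.4562
−0.063·log₂(0.063) = 0.2513
−0.107·log₂(0.107) = 0.3450
−0.064·log₂(0.064) = 0.2538
Sum ≈ 2.6607 → 2.6607 bits.

2.6607 bits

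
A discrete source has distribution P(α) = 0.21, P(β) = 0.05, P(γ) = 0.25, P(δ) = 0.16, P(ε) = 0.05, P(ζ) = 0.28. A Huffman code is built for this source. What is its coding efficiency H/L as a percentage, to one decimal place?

99.2%

Entropy H = −Σ p log₂ p ≈ 2.3423 bits.
Huffman merges: 1/20+1/20→1/10; 1/10+4/25→13/50; 21/100+1/4→23/50; 13/50+7/25→27/50; 23/50+27/50→1. L = 59/25 ≈ 2.3600.
Efficiency = H/L = 2.3423/2.3600 = 99.2%.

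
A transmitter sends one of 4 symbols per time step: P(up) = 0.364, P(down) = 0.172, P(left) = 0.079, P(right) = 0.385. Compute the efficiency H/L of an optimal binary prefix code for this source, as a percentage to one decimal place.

Entropy H = −Σ p log₂ p ≈ 1.7870 bits.
Huffman merges: 79/1000+43/250→251/1000; 251/1000+91/250→123/200; 77/200+123/200→1. L = 933/500 ≈ 1.8660.
Efficiency = H/L = 1.7870/1.8660 = 95.8%.

95.8%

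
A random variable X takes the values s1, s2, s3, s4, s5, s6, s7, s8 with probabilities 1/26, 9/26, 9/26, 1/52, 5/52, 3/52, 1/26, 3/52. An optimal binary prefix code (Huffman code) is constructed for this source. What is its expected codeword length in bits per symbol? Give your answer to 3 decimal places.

Repeatedly combine the two least-probable nodes; the expected code length is the sum of the merged weights.
merge 1/52 + 1/26 → 3/52
merge 1/26 + 3/52 → 5/52
merge 3/52 + 3/52 → 3/26
merge 5/52 + 5/52 → 5/26
merge 3/26 + 5/26 → 4/13
merge 4/13 + 9/26 → 17/26
merge 9/26 + 17/26 → 1
L = 3/52 + 5/52 + 3/26 + 5/26 + 4/13 + 17/26 + 1 = 63/26 ≈ 2.423 bits/symbol.

2.423 bits/symbol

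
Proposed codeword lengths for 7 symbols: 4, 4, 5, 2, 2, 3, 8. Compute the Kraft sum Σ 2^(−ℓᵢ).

0.78515625

With common denominator 2^8 = 256: Σ 2^(−ℓᵢ) = 16/256 + 16/256 + 8/256 + 64/256 + 64/256 + 32/256 + 1/256 = 201/256 = 0.78515625.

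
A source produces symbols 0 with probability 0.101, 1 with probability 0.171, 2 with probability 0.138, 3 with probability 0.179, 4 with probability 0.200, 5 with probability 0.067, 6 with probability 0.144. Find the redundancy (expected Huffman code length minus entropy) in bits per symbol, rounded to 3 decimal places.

0.052 bits

Entropy H = −Σ p log₂ p ≈ 2.7366 bits.
Huffman merges: 67/1000+101/1000→21/125; 69/500+18/125→141/500; 21/125+171/1000→339/1000; 179/1000+1/5→379/1000; 141/500+339/1000→621/1000; 379/1000+621/1000→1. L = 2789/1000 ≈ 2.7890.
L − H = 2.7890 − 2.7366 = 0.052 bits.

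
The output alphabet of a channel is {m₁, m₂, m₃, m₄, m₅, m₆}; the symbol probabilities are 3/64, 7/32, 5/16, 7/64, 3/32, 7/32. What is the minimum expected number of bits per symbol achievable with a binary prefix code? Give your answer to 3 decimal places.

Repeatedly combine the two least-probable nodes; the expected code length is the sum of the merged weights.
merge 3/64 + 3/32 → 9/64
merge 7/64 + 9/64 → 1/4
merge 7/32 + 7/32 → 7/16
merge 1/4 + 5/16 → 9/16
merge 7/16 + 9/16 → 1
L = 9/64 + 1/4 + 7/16 + 9/16 + 1 = 153/64 ≈ 2.391 bits/symbol.

2.391 bits/symbol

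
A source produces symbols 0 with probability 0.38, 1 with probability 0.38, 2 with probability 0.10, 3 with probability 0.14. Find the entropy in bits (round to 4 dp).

H = −Σ pᵢ log₂ pᵢ.
−0.38·log₂(0.38) = 0.5305
−0.38·log₂(0.38) = 0.5305
−0.10·log₂(0.10) = 0.3322
−0.14·log₂(0.14) = 0.3971
Sum ≈ 1.7902 → 1.7902 bits.

1.7902 bits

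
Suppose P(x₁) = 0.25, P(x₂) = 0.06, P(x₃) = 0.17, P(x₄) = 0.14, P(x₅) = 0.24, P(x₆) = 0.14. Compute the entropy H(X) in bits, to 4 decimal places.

2.4665 bits

H = −Σ pᵢ log₂ pᵢ.
−0.25·log₂(0.25) = 0.5000
−0.06·log₂(0.06) = 0.2435
−0.17·log₂(0.17) = 0.4346
−0.14·log₂(0.14) = 0.3971
−0.24·log₂(0.24) = 0.4941
−0.14·log₂(0.14) = 0.3971
Sum ≈ 2.4665 → 2.4665 bits.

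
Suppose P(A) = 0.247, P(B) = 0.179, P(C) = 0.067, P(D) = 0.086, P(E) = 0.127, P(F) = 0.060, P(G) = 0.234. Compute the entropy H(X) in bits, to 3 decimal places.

2.620 bits

H = −Σ pᵢ log₂ pᵢ.
−0.247·log₂(0.247) = 0.4983
−0.179·log₂(0.179) = 0.4443
−0.067·log₂(0.067) = 0.2613
−0.086·log₂(0.086) = 0.3044
−0.127·log₂(0.127) = 0.3781
−0.060·log₂(0.060) = 0.2435
−0.234·log₂(0.234) = 0.4903
Sum ≈ 2.6202 → 2.620 bits.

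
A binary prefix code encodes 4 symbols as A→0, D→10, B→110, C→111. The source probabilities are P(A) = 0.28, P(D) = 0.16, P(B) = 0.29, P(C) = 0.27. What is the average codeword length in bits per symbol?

L̄ = Σ pᵢ·ℓᵢ = 0.28·1 + 0.16·2 + 0.29·3 + 0.27·3 = 2.28 bits/symbol.

2.28 bits/symbol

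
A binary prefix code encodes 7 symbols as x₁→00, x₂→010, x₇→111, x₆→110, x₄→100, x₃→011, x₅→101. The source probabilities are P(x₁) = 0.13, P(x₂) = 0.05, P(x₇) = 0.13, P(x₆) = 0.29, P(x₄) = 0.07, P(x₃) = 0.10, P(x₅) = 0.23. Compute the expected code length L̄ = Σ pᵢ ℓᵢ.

L̄ = Σ pᵢ·ℓᵢ = 0.13·2 + 0.05·3 + 0.13·3 + 0.29·3 + 0.07·3 + 0.10·3 + 0.23·3 = 2.87 bits/symbol.

2.87 bits/symbol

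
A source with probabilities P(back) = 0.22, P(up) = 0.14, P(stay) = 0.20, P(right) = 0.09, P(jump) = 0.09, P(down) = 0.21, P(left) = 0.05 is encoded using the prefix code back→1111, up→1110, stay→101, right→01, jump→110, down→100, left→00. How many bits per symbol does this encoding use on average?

3.22 bits/symbol

L̄ = Σ pᵢ·ℓᵢ = 0.22·4 + 0.14·4 + 0.20·3 + 0.09·2 + 0.09·3 + 0.21·3 + 0.05·2 = 3.22 bits/symbol.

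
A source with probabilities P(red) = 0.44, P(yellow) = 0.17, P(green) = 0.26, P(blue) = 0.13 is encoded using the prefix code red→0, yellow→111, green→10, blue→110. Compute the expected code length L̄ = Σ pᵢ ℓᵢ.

1.86 bits/symbol

L̄ = Σ pᵢ·ℓᵢ = 0.44·1 + 0.17·3 + 0.26·2 + 0.13·3 = 1.86 bits/symbol.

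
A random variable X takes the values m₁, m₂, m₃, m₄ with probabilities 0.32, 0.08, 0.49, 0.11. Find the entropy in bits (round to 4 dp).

H = −Σ pᵢ log₂ pᵢ.
−0.32·log₂(0.32) = 0.5260
−0.08·log₂(0.08) = 0.2915
−0.49·log₂(0.49) = 0.5043
−0.11·log₂(0.11) = 0.3503
Sum ≈ 1.6721 → 1.6721 bits.

1.6721 bits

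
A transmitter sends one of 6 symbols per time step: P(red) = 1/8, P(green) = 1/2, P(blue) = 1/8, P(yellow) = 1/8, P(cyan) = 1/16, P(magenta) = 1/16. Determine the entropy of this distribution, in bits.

2.125 bits

Each probability is a power of 1/2, so log₂(1/p) is an integer.
H = Σ p·log₂(1/p) = 1/8·3 + 1/2·1 + 1/8·3 + 1/8·3 + 1/16·4 + 1/16·4 = 2.125 bits.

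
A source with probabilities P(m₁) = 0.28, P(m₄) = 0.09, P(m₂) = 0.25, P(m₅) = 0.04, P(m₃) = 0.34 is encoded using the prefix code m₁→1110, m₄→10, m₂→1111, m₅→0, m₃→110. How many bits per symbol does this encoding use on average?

L̄ = Σ pᵢ·ℓᵢ = 0.28·4 + 0.09·2 + 0.25·4 + 0.04·1 + 0.34·3 = 3.36 bits/symbol.

3.36 bits/symbol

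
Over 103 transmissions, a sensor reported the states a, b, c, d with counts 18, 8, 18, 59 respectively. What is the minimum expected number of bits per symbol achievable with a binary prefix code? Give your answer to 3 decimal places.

Probabilities are the counts divided by 103.
Repeatedly combine the two least-probable nodes; the expected code length is the sum of the merged weights.
merge 8/103 + 18/103 → 26/103
merge 18/103 + 26/103 → 44/103
merge 44/103 + 59/103 → 1
L = 26/103 + 44/103 + 1 = 173/103 ≈ 1.680 bits/symbol.

1.680 bits/symbol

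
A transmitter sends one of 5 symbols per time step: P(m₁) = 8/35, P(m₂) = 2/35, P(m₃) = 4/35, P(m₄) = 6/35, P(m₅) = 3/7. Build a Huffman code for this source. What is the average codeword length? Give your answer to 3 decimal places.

2.086 bits/symbol

Repeatedly combine the two least-probable nodes; the expected code length is the sum of the merged weights.
merge 2/35 + 4/35 → 6/35
merge 6/35 + 6/35 → 12/35
merge 8/35 + 12/35 → 4/7
merge 3/7 + 4/7 → 1
L = 6/35 + 12/35 + 4/7 + 1 = 73/35 ≈ 2.086 bits/symbol.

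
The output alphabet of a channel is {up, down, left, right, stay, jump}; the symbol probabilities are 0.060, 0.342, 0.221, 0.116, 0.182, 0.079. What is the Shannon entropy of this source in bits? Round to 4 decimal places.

H = −Σ pᵢ log₂ pᵢ.
−0.060·log₂(0.060) = 0.2435
−0.342·log₂(0.342) = 0.5294
−0.221·log₂(0.221) = 0.4813
−0.116·log₂(0.116) = 0.3605
−0.182·log₂(0.182) = 0.4474
−0.079·log₂(0.079) = 0.2893
Sum ≈ 2.3514 → 2.3514 bits.

2.3514 bits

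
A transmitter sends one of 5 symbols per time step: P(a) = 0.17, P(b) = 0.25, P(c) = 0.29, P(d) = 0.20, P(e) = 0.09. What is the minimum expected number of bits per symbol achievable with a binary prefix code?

2.26 bits/symbol

Repeatedly combine the two least-probable nodes; the expected code length is the sum of the merged weights.
merge 9/100 + 17/100 → 13/50
merge 1/5 + 1/4 → 9/20
merge 13/50 + 29/100 → 11/20
merge 9/20 + 11/20 → 1
L = 13/50 + 9/20 + 11/20 + 1 = 113/50 = 2.26 bits/symbol.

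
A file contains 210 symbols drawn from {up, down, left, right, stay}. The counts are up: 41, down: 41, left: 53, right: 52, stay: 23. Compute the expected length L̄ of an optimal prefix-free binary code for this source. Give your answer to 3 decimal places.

2.305 bits/symbol

Probabilities are the counts divided by 210.
Repeatedly combine the two least-probable nodes; the expected code length is the sum of the merged weights.
merge 23/210 + 41/210 → 32/105
merge 41/210 + 26/105 → 31/70
merge 53/210 + 32/105 → 39/70
merge 31/70 + 39/70 → 1
L = 32/105 + 31/70 + 39/70 + 1 = 242/105 ≈ 2.305 bits/symbol.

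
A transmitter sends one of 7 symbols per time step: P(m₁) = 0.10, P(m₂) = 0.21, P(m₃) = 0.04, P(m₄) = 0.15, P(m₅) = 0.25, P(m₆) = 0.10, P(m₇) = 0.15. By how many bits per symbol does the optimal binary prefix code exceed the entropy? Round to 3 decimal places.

0.036 bits

Entropy H = −Σ p log₂ p ≈ 2.6441 bits.
Huffman merges: 1/25+1/10→7/50; 1/10+7/50→6/25; 3/20+3/20→3/10; 21/100+6/25→9/20; 1/4+3/10→11/20; 9/20+11/20→1. L = 67/25 ≈ 2.6800.
L − H = 2.6800 − 2.6441 = 0.036 bits.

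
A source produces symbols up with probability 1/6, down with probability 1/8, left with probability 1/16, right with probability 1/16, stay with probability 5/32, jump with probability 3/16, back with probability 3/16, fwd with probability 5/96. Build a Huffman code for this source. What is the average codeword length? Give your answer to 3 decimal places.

Repeatedly combine the two least-probable nodes; the expected code length is the sum of the merged weights.
merge 5/96 + 1/16 → 11/96
merge 1/16 + 11/96 → 17/96
merge 1/8 + 5/32 → 9/32
merge 1/6 + 17/96 → 11/32
merge 3/16 + 3/16 → 3/8
merge 9/32 + 11/32 → 5/8
merge 3/8 + 5/8 → 1
L = 11/96 + 17/96 + 9/32 + 11/32 + 3/8 + 5/8 + 1 = 35/12 ≈ 2.917 bits/symbol.

2.917 bits/symbol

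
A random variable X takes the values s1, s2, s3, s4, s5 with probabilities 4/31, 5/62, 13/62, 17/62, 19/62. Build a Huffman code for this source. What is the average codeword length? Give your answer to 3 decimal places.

Repeatedly combine the two least-probable nodes; the expected code length is the sum of the merged weights.
merge 5/62 + 4/31 → 13/62
merge 13/62 + 13/62 → 13/31
merge 17/62 + 19/62 → 18/31
merge 13/31 + 18/31 → 1
L = 13/62 + 13/31 + 18/31 + 1 = 137/62 ≈ 2.210 bits/symbol.

2.210 bits/symbol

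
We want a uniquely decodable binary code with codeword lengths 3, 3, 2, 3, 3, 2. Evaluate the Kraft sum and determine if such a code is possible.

1; yes

With common denominator 2^3 = 8: Σ 2^(−ℓᵢ) = 1/8 + 1/8 + 2/8 + 1/8 + 1/8 + 2/8 = 8/8 = 1.
Kraft's inequality requires Σ ≤ 1; here Σ = 1 ≤ 1, so such a prefix code exists.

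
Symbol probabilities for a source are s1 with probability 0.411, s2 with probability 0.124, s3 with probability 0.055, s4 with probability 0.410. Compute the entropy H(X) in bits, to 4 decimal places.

H = −Σ pᵢ log₂ pᵢ.
−0.411·log₂(0.411) = 0.5272
−0.124·log₂(0.124) = 0.3734
−0.055·log₂(0.055) = 0.2301
−0.410·log₂(0.410) = 0.5274
Sum ≈ 1.6582 → 1.6582 bits.

1.6582 bits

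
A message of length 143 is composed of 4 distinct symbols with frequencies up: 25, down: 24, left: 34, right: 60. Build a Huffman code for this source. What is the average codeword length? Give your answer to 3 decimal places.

Probabilities are the counts divided by 143.
Repeatedly combine the two least-probable nodes; the expected code length is the sum of the merged weights.
merge 24/143 + 25/143 → 49/143
merge 34/143 + 49/143 → 83/143
merge 60/143 + 83/143 → 1
L = 49/143 + 83/143 + 1 = 25/13 ≈ 1.923 bits/symbol.

1.923 bits/symbol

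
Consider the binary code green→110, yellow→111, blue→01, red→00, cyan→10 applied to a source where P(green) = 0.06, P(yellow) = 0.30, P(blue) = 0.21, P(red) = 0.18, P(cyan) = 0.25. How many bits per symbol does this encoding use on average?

2.36 bits/symbol

L̄ = Σ pᵢ·ℓᵢ = 0.06·3 + 0.30·3 + 0.21·2 + 0.18·2 + 0.25·2 = 2.36 bits/symbol.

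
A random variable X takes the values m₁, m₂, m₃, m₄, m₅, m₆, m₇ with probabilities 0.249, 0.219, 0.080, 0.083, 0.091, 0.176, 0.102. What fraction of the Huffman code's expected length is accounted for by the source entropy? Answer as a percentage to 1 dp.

98.7%

Entropy H = −Σ p log₂ p ≈ 2.6605 bits.
Huffman merges: 2/25+83/1000→163/1000; 91/1000+51/500→193/1000; 163/1000+22/125→339/1000; 193/1000+219/1000→103/250; 249/1000+339/1000→147/250; 103/250+147/250→1. L = 539/200 ≈ 2.6950.
Efficiency = H/L = 2.6605/2.6950 = 98.7%.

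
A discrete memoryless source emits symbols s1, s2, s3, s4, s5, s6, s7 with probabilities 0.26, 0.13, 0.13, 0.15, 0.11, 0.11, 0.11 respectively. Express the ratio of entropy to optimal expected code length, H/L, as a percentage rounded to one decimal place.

99.7%

Entropy H = −Σ p log₂ p ≈ 2.7320 bits.
Huffman merges: 11/100+11/100→11/50; 11/100+13/100→6/25; 13/100+3/20→7/25; 11/50+6/25→23/50; 13/50+7/25→27/50; 23/50+27/50→1. L = 137/50 ≈ 2.7400.
Efficiency = H/L = 2.7320/2.7400 = 99.7%.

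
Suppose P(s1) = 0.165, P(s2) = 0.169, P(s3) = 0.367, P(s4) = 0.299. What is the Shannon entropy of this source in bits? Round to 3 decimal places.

H = −Σ pᵢ log₂ pᵢ.
−0.165·log₂(0.165) = 0.4289
−0.169·log₂(0.169) = 0.4335
−0.367·log₂(0.367) = 0.5307
−0.299·log₂(0.299) = 0.5208
Sum ≈ 1.9139 → 1.914 bits.

1.914 bits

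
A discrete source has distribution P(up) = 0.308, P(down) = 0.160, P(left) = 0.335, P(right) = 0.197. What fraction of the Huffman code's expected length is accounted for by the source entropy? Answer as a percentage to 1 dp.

Entropy H = −Σ p log₂ p ≈ 1.9366 bits.
Huffman merges: 4/25+197/1000→357/1000; 77/250+67/200→643/1000; 357/1000+643/1000→1. L = 2 ≈ 2.0000.
Efficiency = H/L = 1.9366/2.0000 = 96.8%.

96.8%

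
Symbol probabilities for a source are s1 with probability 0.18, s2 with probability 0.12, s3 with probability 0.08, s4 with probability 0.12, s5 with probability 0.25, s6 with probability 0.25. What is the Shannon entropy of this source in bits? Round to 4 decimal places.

2.4710 bits

H = −Σ pᵢ log₂ pᵢ.
−0.18·log₂(0.18) = 0.4453
−0.12·log₂(0.12) = 0.3671
−0.08·log₂(0.08) = 0.2915
−0.12·log₂(0.12) = 0.3671
−0.25·log₂(0.25) = 0.5000
−0.25·log₂(0.25) = 0.5000
Sum ≈ 2.4710 → 2.4710 bits.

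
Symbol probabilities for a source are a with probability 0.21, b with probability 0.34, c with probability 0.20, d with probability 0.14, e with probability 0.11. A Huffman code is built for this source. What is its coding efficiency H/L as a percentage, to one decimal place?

98.4%

Entropy H = −Σ p log₂ p ≈ 2.2138 bits.
Huffman merges: 11/100+7/50→1/4; 1/5+21/100→41/100; 1/4+17/50→59/100; 41/100+59/100→1. L = 9/4 ≈ 2.2500.
Efficiency = H/L = 2.2138/2.2500 = 98.4%.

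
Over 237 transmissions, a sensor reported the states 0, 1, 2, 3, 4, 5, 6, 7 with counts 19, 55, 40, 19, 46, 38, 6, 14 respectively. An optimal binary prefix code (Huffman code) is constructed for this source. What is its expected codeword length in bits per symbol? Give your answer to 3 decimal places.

Probabilities are the counts divided by 237.
Repeatedly combine the two least-probable nodes; the expected code length is the sum of the merged weights.
merge 2/79 + 14/237 → 20/237
merge 19/237 + 19/237 → 38/237
merge 20/237 + 38/237 → 58/237
merge 38/237 + 40/237 → 26/79
merge 46/237 + 55/237 → 101/237
merge 58/237 + 26/79 → 136/237
merge 101/237 + 136/237 → 1
L = 20/237 + 38/237 + 58/237 + 26/79 + 101/237 + 136/237 + 1 = 668/237 ≈ 2.819 bits/symbol.

2.819 bits/symbol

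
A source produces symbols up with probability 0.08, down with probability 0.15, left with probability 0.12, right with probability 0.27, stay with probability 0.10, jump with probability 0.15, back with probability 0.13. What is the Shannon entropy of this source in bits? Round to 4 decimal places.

2.7045 bits

H = −Σ pᵢ log₂ pᵢ.
−0.08·log₂(0.08) = 0.2915
−0.15·log₂(0.15) = 0.4105
−0.12·log₂(0.12) = 0.3671
−0.27·log₂(0.27) = 0.5100
−0.10·log₂(0.10) = 0.3322
−0.15·log₂(0.15) = 0.4105
−0.13·log₂(0.13) = 0.3826
Sum ≈ 2.7045 → 2.7045 bits.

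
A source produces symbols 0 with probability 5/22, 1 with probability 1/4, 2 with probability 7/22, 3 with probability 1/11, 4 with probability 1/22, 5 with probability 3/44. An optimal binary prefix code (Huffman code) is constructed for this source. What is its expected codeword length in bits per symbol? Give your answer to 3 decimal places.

2.318 bits/symbol

Repeatedly combine the two least-probable nodes; the expected code length is the sum of the merged weights.
merge 1/22 + 3/44 → 5/44
merge 1/11 + 5/44 → 9/44
merge 9/44 + 5/22 → 19/44
merge 1/4 + 7/22 → 25/44
merge 19/44 + 25/44 → 1
L = 5/44 + 9/44 + 19/44 + 25/44 + 1 = 51/22 ≈ 2.318 bits/symbol.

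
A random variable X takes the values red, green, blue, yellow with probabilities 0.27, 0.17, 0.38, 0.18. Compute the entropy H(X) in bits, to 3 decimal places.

H = −Σ pᵢ log₂ pᵢ.
−0.27·log₂(0.27) = 0.5100
−0.17·log₂(0.17) = 0.4346
−0.38·log₂(0.38) = 0.5305
−0.18·log₂(0.18) = 0.4453
Sum ≈ 1.9204 → 1.920 bits.

1.920 bits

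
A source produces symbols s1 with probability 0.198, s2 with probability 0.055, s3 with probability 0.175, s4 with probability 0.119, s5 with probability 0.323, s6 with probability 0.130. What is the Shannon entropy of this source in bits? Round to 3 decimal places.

H = −Σ pᵢ log₂ pᵢ.
−0.198·log₂(0.198) = 0.4626
−0.055·log₂(0.055) = 0.2301
−0.175·log₂(0.175) = 0.4401
−0.119·log₂(0.119) = 0.3654
−0.323·log₂(0.323) = 0.5266
−0.130·log₂(0.130) = 0.3826
Sum ≈ 2.4075 → 2.408 bits.

2.408 bits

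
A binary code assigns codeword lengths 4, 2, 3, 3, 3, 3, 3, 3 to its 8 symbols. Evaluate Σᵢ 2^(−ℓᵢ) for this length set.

1.0625

With common denominator 2^4 = 16: Σ 2^(−ℓᵢ) = 1/16 + 4/16 + 2/16 + 2/16 + 2/16 + 2/16 + 2/16 + 2/16 = 17/16 = 1.0625.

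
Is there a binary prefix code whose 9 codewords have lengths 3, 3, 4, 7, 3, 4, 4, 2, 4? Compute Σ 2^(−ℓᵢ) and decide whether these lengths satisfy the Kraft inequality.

With common denominator 2^7 = 128: Σ 2^(−ℓᵢ) = 16/128 + 16/128 + 8/128 + 1/128 + 16/128 + 8/128 + 8/128 + 32/128 + 8/128 = 113/128 = 0.8828125.
Kraft's inequality requires Σ ≤ 1; here Σ = 0.8828125 ≤ 1, so such a prefix code exists.

0.8828125; yes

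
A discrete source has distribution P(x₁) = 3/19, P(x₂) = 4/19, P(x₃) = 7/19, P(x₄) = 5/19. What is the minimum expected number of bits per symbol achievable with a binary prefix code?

Repeatedly combine the two least-probable nodes; the expected code length is the sum of the merged weights.
merge 3/19 + 4/19 → 7/19
merge 5/19 + 7/19 → 12/19
merge 7/19 + 12/19 → 1
L = 7/19 + 12/19 + 1 = 2 bits/symbol.

2 bits/symbol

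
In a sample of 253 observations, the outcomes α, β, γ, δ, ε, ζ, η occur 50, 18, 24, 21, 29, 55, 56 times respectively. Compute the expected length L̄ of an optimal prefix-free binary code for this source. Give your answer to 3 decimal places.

2.715 bits/symbol

Probabilities are the counts divided by 253.
Repeatedly combine the two least-probable nodes; the expected code length is the sum of the merged weights.
merge 18/253 + 21/253 → 39/253
merge 24/253 + 29/253 → 53/253
merge 39/253 + 50/253 → 89/253
merge 53/253 + 5/23 → 108/253
merge 56/253 + 89/253 → 145/253
merge 108/253 + 145/253 → 1
L = 39/253 + 53/253 + 89/253 + 108/253 + 145/253 + 1 = 687/253 ≈ 2.715 bits/symbol.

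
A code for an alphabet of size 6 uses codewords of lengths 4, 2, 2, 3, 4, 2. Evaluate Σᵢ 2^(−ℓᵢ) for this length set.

1

With common denominator 2^4 = 16: Σ 2^(−ℓᵢ) = 1/16 + 4/16 + 4/16 + 2/16 + 1/16 + 4/16 = 16/16 = 1.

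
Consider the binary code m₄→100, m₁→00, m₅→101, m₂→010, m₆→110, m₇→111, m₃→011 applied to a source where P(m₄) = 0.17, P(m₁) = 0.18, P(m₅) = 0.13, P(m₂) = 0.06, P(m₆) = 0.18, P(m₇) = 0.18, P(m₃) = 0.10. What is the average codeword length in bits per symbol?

L̄ = Σ pᵢ·ℓᵢ = 0.17·3 + 0.18·2 + 0.13·3 + 0.06·3 + 0.18·3 + 0.18·3 + 0.10·3 = 2.82 bits/symbol.

2.82 bits/symbol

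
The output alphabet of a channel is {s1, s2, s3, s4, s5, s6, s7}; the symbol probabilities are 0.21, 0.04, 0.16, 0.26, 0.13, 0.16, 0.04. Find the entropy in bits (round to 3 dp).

H = −Σ pᵢ log₂ pᵢ.
−0.21·log₂(0.21) = 0.4728
−0.04·log₂(0.04) = 0.1858
−0.16·log₂(0.16) = 0.4230
−0.26·log₂(0.26) = 0.5053
−0.13·log₂(0.13) = 0.3826
−0.16·log₂(0.16) = 0.4230
−0.04·log₂(0.04) = 0.1858
Sum ≈ 2.5783 → 2.578 bits.

2.578 bits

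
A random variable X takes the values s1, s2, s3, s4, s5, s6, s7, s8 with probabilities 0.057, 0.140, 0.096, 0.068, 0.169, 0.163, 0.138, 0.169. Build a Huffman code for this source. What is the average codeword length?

2.956 bits/symbol

Repeatedly combine the two least-probable nodes; the expected code length is the sum of the merged weights.
merge 57/1000 + 17/250 → 1/8
merge 12/125 + 1/8 → 221/1000
merge 69/500 + 7/50 → 139/500
merge 163/1000 + 169/1000 → 83/250
merge 169/1000 + 221/1000 → 39/100
merge 139/500 + 83/250 → 61/100
merge 39/100 + 61/100 → 1
L = 1/8 + 221/1000 + 139/500 + 83/250 + 39/100 + 61/100 + 1 = 739/250 = 2.956 bits/symbol.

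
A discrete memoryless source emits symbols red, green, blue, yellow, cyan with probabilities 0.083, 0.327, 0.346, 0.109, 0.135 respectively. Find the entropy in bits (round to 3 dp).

H = −Σ pᵢ log₂ pᵢ.
−0.083·log₂(0.083) = 0.2980
−0.327·log₂(0.327) = 0.5273
−0.346·log₂(0.346) = 0.5298
−0.109·log₂(0.109) = 0.3485
−0.135·log₂(0.135) = 0.3900
Sum ≈ 2.0937 → 2.094 bits.

2.094 bits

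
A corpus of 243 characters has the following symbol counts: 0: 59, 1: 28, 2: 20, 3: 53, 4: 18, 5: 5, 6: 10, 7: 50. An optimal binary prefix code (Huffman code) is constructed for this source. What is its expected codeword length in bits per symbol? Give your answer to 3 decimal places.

2.728 bits/symbol

Probabilities are the counts divided by 243.
Repeatedly combine the two least-probable nodes; the expected code length is the sum of the merged weights.
merge 5/243 + 10/243 → 5/81
merge 5/81 + 2/27 → 11/81
merge 20/243 + 28/243 → 16/81
merge 11/81 + 16/81 → 1/3
merge 50/243 + 53/243 → 103/243
merge 59/243 + 1/3 → 140/243
merge 103/243 + 140/243 → 1
L = 5/81 + 11/81 + 16/81 + 1/3 + 103/243 + 140/243 + 1 = 221/81 ≈ 2.728 bits/symbol.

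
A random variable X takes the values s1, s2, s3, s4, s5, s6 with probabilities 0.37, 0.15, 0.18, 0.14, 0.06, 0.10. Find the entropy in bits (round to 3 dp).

2.359 bits

H = −Σ pᵢ log₂ pᵢ.
−0.37·log₂(0.37) = 0.5307
−0.15·log₂(0.15) = 0.4105
−0.18·log₂(0.18) = 0.4453
−0.14·log₂(0.14) = 0.3971
−0.06·log₂(0.06) = 0.2435
−0.10·log₂(0.10) = 0.3322
Sum ≈ 2.3594 → 2.359 bits.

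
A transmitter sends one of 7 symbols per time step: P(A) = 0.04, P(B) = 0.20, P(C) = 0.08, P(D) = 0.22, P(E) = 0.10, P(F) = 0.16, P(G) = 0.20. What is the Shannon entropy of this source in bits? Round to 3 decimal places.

2.642 bits

H = −Σ pᵢ log₂ pᵢ.
−0.04·log₂(0.04) = 0.1858
−0.20·log₂(0.20) = 0.4644
−0.08·log₂(0.08) = 0.2915
−0.22·log₂(0.22) = 0.4806
−0.10·log₂(0.10) = 0.3322
−0.16·log₂(0.16) = 0.4230
−0.20·log₂(0.20) = 0.4644
Sum ≈ 2.6418 → 2.642 bits.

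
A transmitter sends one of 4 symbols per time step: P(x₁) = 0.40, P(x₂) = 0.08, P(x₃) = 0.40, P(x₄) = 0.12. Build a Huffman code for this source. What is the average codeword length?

Repeatedly combine the two least-probable nodes; the expected code length is the sum of the merged weights.
merge 2/25 + 3/25 → 1/5
merge 1/5 + 2/5 → 3/5
merge 2/5 + 3/5 → 1
L = 1/5 + 3/5 + 1 = 9/5 = 1.8 bits/symbol.

1.8 bits/symbol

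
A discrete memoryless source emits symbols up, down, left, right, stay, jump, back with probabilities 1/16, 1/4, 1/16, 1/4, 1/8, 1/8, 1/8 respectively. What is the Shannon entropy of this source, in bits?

2.625 bits

Each probability is a power of 1/2, so log₂(1/p) is an integer.
H = Σ p·log₂(1/p) = 1/16·4 + 1/4·2 + 1/16·4 + 1/4·2 + 1/8·3 + 1/8·3 + 1/8·3 = 2.625 bits.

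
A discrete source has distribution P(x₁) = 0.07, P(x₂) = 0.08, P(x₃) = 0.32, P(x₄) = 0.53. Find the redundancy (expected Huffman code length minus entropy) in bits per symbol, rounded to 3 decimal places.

Entropy H = −Σ p log₂ p ≈ 1.5715 bits.
Huffman merges: 7/100+2/25→3/20; 3/20+8/25→47/100; 47/100+53/100→1. L = 81/50 ≈ 1.6200.
L − H = 1.6200 − 1.5715 = 0.048 bits.

0.048 bits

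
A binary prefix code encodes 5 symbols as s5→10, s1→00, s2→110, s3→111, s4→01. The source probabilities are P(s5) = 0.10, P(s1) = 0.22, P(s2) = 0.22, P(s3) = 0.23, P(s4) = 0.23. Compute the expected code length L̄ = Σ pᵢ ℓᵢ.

2.45 bits/symbol

L̄ = Σ pᵢ·ℓᵢ = 0.10·2 + 0.22·2 + 0.22·3 + 0.23·3 + 0.23·2 = 2.45 bits/symbol.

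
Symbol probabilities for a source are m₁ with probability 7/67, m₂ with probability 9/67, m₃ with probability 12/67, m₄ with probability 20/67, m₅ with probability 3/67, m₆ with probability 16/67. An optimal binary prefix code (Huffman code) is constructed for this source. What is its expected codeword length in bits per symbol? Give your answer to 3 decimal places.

2.433 bits/symbol

Repeatedly combine the two least-probable nodes; the expected code length is the sum of the merged weights.
merge 3/67 + 7/67 → 10/67
merge 9/67 + 10/67 → 19/67
merge 12/67 + 16/67 → 28/67
merge 19/67 + 20/67 → 39/67
merge 28/67 + 39/67 → 1
L = 10/67 + 19/67 + 28/67 + 39/67 + 1 = 163/67 ≈ 2.433 bits/symbol.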